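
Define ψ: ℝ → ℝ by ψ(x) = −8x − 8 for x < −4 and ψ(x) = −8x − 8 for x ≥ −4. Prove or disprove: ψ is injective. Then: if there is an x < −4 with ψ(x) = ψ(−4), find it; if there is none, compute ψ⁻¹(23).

-31/8

Both pieces are strictly decreasing (slopes −8 and −8), so each is injective on its own interval.
The left piece maps (−∞, −4) onto (24, ∞); the right piece maps [−4, ∞) onto (−∞, 24].
These images are disjoint, so no value is attained by both pieces. Thus ψ is injective.
Because the two images are disjoint, no x < −4 has ψ(x) = ψ(−4), so we compute ψ⁻¹(23): 23 lies in (−∞, 24], so solve −8x − 8 = 23: x = (23 + 8)/(−8) = −31/8.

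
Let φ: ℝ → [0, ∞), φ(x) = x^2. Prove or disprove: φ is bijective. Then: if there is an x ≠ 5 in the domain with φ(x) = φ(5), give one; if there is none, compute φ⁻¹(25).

φ(5) = 25 = (−5)^2 = φ(−5) (since 2 is even), with 5 ≠ −5. So φ is not injective, hence not bijective.
For the follow-up, such an x exists: taking x = −5 ∈ ℝ gives φ(−5) = 25 = φ(5) with −5 ≠ 5.

-5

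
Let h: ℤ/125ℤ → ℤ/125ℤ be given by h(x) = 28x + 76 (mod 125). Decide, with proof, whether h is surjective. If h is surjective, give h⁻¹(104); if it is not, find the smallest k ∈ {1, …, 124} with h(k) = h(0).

Since gcd(28, 125) = 1, 28 is invertible modulo 125. Euclid's algorithm: 125 = 4·28 + 13, 28 = 2·13 + 2, 13 = 6·2 + 1; back-substituting gives 1 = 67·28 − 15·125, so 28⁻¹ ≡ 67 (mod 125).
Then y ↦ 67(y − 76) is a two-sided inverse to h, so every y ∈ ℤ/125ℤ has a preimage.
Hence h is surjective.
Since h is surjective, we find h⁻¹(104): we need 28x ≡ 104 − 76 ≡ 28 (mod 125). Using 28⁻¹ = 67: x ≡ 67·28 = 1876 = 15·125 + 1, so x = 1.
Check: h(1) = 28·1 + 76 = 104 ≡ 104 (mod 125).

1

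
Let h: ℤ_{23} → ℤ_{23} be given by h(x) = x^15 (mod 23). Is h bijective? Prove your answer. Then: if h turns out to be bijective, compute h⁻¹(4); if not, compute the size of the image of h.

18

Since 23 is prime, the nonzero elements of ℤ_{23} form a cyclic group of order 22.
As gcd(15, 22) = 1, raising to the 15th power is a bijection on this group: if s^15 ≡ t^15 then (st^{−1})^15 = 1, and the only element of order dividing gcd(15, 22) = 1 is 1, so s = t.
With h(0) = 0 this makes h injective on all of ℤ_{23}, hence bijective (finite equal-size domain and codomain). In particular h is bijective.
Since h is bijective, we find the preimage of 4. The inverse of x ↦ x^15 on (ℤ_{23})^× is x ↦ x^3, because 15·3 = 45 = 2·22 + 1 ≡ 1 (mod 22) and x^{22} = 1 for x ≠ 0 (Fermat). So h⁻¹(4) = 4^3 mod 23.
Repeated squaring mod 23: 4^1 ≡ 4, 4^2 ≡ 4² = 16. Since 3 = 2 + 1, 4^3 ≡ 16·4: 16·4 = 64 ≡ 18. So 4^3 ≡ 18 (mod 23).
Hence h⁻¹(4) = 18.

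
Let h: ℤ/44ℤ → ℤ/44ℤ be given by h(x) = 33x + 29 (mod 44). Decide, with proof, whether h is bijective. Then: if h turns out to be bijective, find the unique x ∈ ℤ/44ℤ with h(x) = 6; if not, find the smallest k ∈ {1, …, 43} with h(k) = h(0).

4

We have gcd(33, 44) = 11 > 1. Taking x_1 = 0 and x_2 = 4: h(0) = 29 and h(4) = 33·4 + 29 = 161 ≡ 29 (mod 44).
So h(0) = h(4) while 0 ≠ 4, therefore h is not injective, hence not bijective.
Since h is not bijective, we find the least positive k with h(k) = h(0): this means 33k ≡ 0 (mod 44), i.e. 44 ∣ 33k. Since gcd(33, 44) = 11, dividing through by 11 this holds exactly when 4 ∣ 3k, and as gcd(3, 4) = 1, exactly when 4 ∣ k.
The smallest positive such k is 4.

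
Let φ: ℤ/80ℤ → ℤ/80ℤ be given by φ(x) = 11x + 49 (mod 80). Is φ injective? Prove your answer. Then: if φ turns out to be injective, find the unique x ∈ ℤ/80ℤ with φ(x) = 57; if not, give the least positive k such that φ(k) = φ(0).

Recall that φ is injective if φ(s) = φ(t) implies s = t.
If φ(s) = φ(t), then 11s ≡ 11t (mod 80). Because gcd(11, 80) = 1, we may cancel 11 to get s ≡ t (mod 80).
Therefore φ is injective.
We now compute 11⁻¹ mod 80 explicitly. Euclid's algorithm: 80 = 7·11 + 3, 11 = 3·3 + 2, 3 = 1·2 + 1; back-substituting gives 1 = 51·11 − 7·80, so 11⁻¹ ≡ 51 (mod 80).
Since φ is injective, we compute φ⁻¹(57): solve 11x + 49 ≡ 57 (mod 80), i.e. 11x ≡ 8 (mod 80).
Multiplying by 11⁻¹ = 51 gives x ≡ 51·8 = 408 = 5·80 + 8 ≡ 8 (mod 80).
Check: φ(8) = 11·8 + 49 = 137 = 1·80 + 57 ≡ 57 (mod 80).

8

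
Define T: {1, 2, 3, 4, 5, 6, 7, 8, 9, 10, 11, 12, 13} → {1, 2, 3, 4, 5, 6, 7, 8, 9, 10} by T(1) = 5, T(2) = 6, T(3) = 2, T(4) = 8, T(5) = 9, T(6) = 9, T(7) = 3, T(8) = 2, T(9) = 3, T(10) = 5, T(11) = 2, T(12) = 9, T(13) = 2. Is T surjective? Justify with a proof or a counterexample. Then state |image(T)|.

6

No element maps to 1, so T is not surjective.
The image of T is {2, 3, 5, 6, 8, 9}, which has 6 elements.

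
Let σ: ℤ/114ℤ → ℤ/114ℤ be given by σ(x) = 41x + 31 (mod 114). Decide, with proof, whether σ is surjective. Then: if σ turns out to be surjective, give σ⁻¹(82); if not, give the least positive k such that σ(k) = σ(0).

Recall: σ is surjective if every y in the codomain equals σ(x) for some x in the domain.
Since gcd(41, 114) = 1, 41 is invertible modulo 114. Euclid's algorithm: 114 = 2·41 + 32, 41 = 1·32 + 9, 32 = 3·9 + 5, 9 = 1·5 + 4, 5 = 1·4 + 1; back-substituting gives 1 = 89·41 − 32·114, so 41⁻¹ ≡ 89 (mod 114).
Then y ↦ 89(y − 31) is a two-sided inverse to σ, so every y ∈ ℤ/114ℤ has a preimage.
So σ is surjective.
Since σ is surjective, we find σ⁻¹(82): we need 41x ≡ 82 − 31 ≡ 51 (mod 114). Using 41⁻¹ = 89: x ≡ 89·51 = 4539 = 39·114 + 93, so x = 93.
Check: σ(93) = 41·93 + 31 = 3844 = 33·114 + 82 ≡ 82 (mod 114).

93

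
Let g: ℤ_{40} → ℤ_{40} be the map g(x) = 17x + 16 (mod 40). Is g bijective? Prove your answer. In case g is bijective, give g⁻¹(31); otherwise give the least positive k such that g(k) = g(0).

15

If g(x_1) = g(x_2), then 17x_1 ≡ 17x_2 (mod 40). Because gcd(17, 40) = 1, we may cancel 17 to get x_1 ≡ x_2 (mod 40).
We now compute 17⁻¹ mod 40 explicitly. Euclid's algorithm: 40 = 2·17 + 6, 17 = 2·6 + 5, 6 = 1·5 + 1; back-substituting gives 1 = 33·17 − 14·40, so 17⁻¹ ≡ 33 (mod 40).
For any y ∈ ℤ_{40}, x = 33(y − 16) mod 40 satisfies g(x) = 17·33(y − 16) + 16 ≡ y (since 17·33 ≡ 1 mod 40). So every y has a preimage.
So g is bijective.
Since g is bijective, we find g⁻¹(31): we need 17x ≡ 31 − 16 ≡ 15 (mod 40). Using 17⁻¹ = 33: x ≡ 33·15 = 495 = 12·40 + 15, so x = 15.
Check: g(15) = 17·15 + 16 = 271 = 6·40 + 31 ≡ 31 (mod 40).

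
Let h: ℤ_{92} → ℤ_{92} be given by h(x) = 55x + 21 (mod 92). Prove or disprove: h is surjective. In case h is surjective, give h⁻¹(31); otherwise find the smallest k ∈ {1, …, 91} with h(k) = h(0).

42

Since gcd(55, 92) = 1, 55 is invertible modulo 92. Euclid's algorithm: 92 = 1·55 + 37, 55 = 1·37 + 18, 37 = 2·18 + 1; back-substituting gives 1 = 87·55 − 52·92, so 55⁻¹ ≡ 87 (mod 92).
Then y ↦ 87(y − 21) is a two-sided inverse to h, so every y ∈ ℤ_{92} has a preimage.
Hence h is surjective.
Since h is surjective, we find h⁻¹(31): we need 55x ≡ 31 − 21 ≡ 10 (mod 92). Using 55⁻¹ = 87: x ≡ 87·10 = 870 = 9·92 + 42, so x = 42.
Check: h(42) = 55·42 + 21 = 2331 = 25·92 + 31 ≡ 31 (mod 92).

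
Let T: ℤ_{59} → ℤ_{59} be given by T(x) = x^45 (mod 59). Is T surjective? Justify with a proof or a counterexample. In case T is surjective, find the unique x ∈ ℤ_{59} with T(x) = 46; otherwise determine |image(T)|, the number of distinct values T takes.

57

Since 59 is prime, the nonzero elements of ℤ_{59} form a cyclic group of order 58.
As gcd(45, 58) = 1, raising to the 45th power is a bijection on this group: if u^45 ≡ v^45 then (uv^{−1})^45 = 1, and the only element of order dividing gcd(45, 58) = 1 is 1, so u = v.
With T(0) = 0 this makes T injective on all of ℤ_{59}, hence bijective (finite equal-size domain and codomain). In particular T is surjective.
Since T is surjective, we find the preimage of 46. The inverse of x ↦ x^45 on (ℤ_{59})^× is x ↦ x^49, because 45·49 = 2205 = 38·58 + 1 ≡ 1 (mod 58) and x^{58} = 1 for x ≠ 0 (Fermat). So T⁻¹(46) = 46^49 mod 59.
Repeated squaring mod 59: 46^1 ≡ 46, 46^2 ≡ 46² = 2116 ≡ 51, 46^4 ≡ 51² = 2601 ≡ 5, 46^8 ≡ 5² = 25, 46^16 ≡ 25² = 625 ≡ 35, 46^32 ≡ 35² = 1225 ≡ 45. Since 49 = 32 + 16 + 1, 46^49 ≡ 45·35·46: 45·35 = 1575 ≡ 41, then 41·46 = 1886 ≡ 57. So 46^49 ≡ 57 (mod 59).
Hence T⁻¹(46) = 57.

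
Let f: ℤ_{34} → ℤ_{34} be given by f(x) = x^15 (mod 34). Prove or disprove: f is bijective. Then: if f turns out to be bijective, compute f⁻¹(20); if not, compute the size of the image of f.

6

Computing x^15 mod 34 for each x (by repeated squaring, reducing mod 34 at every step), the values f(0), f(1), …, f(33) are: 0, 1, 26, 23, 30, 7, 20, 5, 32, 19, 12, 31, 10, 21, 28, 25, 16, 17, 18, 9, 6, 13, 24, 3, 22, 15, 2, 29, 14, 27, 4, 11, 8, 33.
Every element of ℤ_{34} appears exactly once in this list, so f is a bijection, and in particular bijective.
Since f is bijective, we read off the preimage of 20 from the same table: f(6) = 20, so f⁻¹(20) = 6.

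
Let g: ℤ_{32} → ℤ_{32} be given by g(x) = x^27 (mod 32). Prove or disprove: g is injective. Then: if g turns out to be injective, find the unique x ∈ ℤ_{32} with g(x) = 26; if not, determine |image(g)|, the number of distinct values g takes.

g(0) = 0^27 = 0.
g(2): Repeated squaring mod 32: 2^1 ≡ 2, 2^2 ≡ 2² = 4, 2^4 ≡ 4² = 16, 2^8 ≡ 16² = 256 ≡ 0, 2^16 ≡ 0² = 0. Since 27 = 16 + 8 + 2 + 1, 2^27 ≡ 0·0·4·2: 0·0 = 0, then 0·4 = 0, then 0·2 = 0. So 2^27 ≡ 0 (mod 32).
So g(0) = g(2) = 0 while 0 ≠ 2, so g is not injective.
Since g is not injective, we determine |image(g)|. Computing x^27 mod 32 for each x (by repeated squaring, reducing mod 32 at every step), the values g(0), g(1), …, g(31) are: 0, 1, 0, 27, 0, 29, 0, 23, 0, 25, 0, 19, 0, 21, 0, 15, 0, 17, 0, 11, 0, 13, 0, 7, 0, 9, 0, 3, 0, 5, 0, 31.
The distinct values are {0, 1, 3, 5, 7, 9, 11, 13, 15, 17, 19, 21, 23, 25, 27, 29, 31}; there are 17 of them.

17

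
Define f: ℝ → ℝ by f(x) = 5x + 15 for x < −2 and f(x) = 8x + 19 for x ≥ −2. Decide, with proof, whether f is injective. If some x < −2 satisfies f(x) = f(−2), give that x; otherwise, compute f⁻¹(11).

-12/5

Both pieces are strictly increasing (slopes 5 and 8), so each is injective on its own interval.
The left piece maps (−∞, −2) onto (−∞, 5); the right piece maps [−2, ∞) onto [3, ∞).
These images overlap. In particular f(−2) = 3 (right piece), and solving 5x + 15 = 3 on the left piece gives x = −12/5 < −2.
So f(−12/5) = f(−2) with −12/5 ≠ −2, and f is not injective. This x = −12/5 is the requested value below −2.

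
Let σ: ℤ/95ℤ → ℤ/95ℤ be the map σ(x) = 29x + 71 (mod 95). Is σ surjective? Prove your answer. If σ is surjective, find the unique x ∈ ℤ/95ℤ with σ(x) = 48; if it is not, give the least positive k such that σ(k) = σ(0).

68

Since gcd(29, 95) = 1, 29 is invertible modulo 95. Euclid's algorithm: 95 = 3·29 + 8, 29 = 3·8 + 5, 8 = 1·5 + 3, 5 = 1·3 + 2, 3 = 1·2 + 1; back-substituting gives 1 = 59·29 − 18·95, so 29⁻¹ ≡ 59 (mod 95).
For any y ∈ ℤ/95ℤ, x = 59(y − 71) mod 95 satisfies σ(x) = 29·59(y − 71) + 71 ≡ y (since 29·59 ≡ 1 mod 95). So every y has a preimage.
Hence σ is surjective.
Since σ is surjective, we compute σ⁻¹(48): solve 29x + 71 ≡ 48 (mod 95), i.e. 29x ≡ 72 (mod 95).
Multiplying by 29⁻¹ = 59 gives x ≡ 59·72 = 4248 = 44·95 + 68 ≡ 68 (mod 95).
Check: σ(68) = 29·68 + 71 = 2043 = 21·95 + 48 ≡ 48 (mod 95).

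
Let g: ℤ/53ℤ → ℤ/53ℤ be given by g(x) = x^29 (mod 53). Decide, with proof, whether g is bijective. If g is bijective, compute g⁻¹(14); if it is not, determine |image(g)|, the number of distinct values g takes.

21

Since 53 is prime, the nonzero elements of ℤ/53ℤ form a cyclic group of order 52.
As gcd(29, 52) = 1, raising to the 29th power is a bijection on this group: if u^29 ≡ v^29 then (uv^{−1})^29 = 1, and the only element of order dividing gcd(29, 52) = 1 is 1, so u = v.
With g(0) = 0 this makes g injective on all of ℤ/53ℤ, hence bijective (finite equal-size domain and codomain). In particular g is bijective.
Since g is bijective, we find the preimage of 14. The inverse of x ↦ x^29 on (ℤ/53ℤ)^× is x ↦ x^9, because 29·9 = 261 = 5·52 + 1 ≡ 1 (mod 52) and x^{52} = 1 for x ≠ 0 (Fermat). So g⁻¹(14) = 14^9 mod 53.
Repeated squaring mod 53: 14^1 ≡ 14, 14^2 ≡ 14² = 196 ≡ 37, 14^4 ≡ 37² = 1369 ≡ 44, 14^8 ≡ 44² = 1936 ≡ 28. Since 9 = 8 + 1, 14^9 ≡ 28·14: 28·14 = 392 ≡ 21. So 14^9 ≡ 21 (mod 53).
Hence g⁻¹(14) = 21.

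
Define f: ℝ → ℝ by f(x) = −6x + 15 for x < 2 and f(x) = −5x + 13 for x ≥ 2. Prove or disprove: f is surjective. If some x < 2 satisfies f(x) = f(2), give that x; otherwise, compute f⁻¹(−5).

18/5

Both pieces are strictly decreasing (slopes −6 and −5), so each is injective on its own interval.
The left piece maps (−∞, 2) onto (3, ∞); the right piece maps [2, ∞) onto (−∞, 3].
These images together cover ℝ, so f is surjective.
Because the two images are disjoint, no x < 2 has f(x) = f(2), so we compute f⁻¹(−5): −5 lies in (−∞, 3], so solve −5x + 13 = −5: x = (−5 − 13)/(−5) = 18/5.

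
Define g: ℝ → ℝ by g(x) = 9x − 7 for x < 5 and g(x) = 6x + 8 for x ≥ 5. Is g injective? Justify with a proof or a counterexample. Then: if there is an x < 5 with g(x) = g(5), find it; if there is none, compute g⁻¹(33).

Both pieces are strictly increasing (slopes 9 and 6), so each is injective on its own interval.
The left piece maps (−∞, 5) onto (−∞, 38); the right piece maps [5, ∞) onto [38, ∞).
These images are disjoint, so no value is attained by both pieces. Therefore g is injective.
Because the two images are disjoint, no x < 5 has g(x) = g(5), so we compute g⁻¹(33): 33 lies in (−∞, 38), so solve 9x − 7 = 33: x = (33 + 7)/9 = 40/9.

40/9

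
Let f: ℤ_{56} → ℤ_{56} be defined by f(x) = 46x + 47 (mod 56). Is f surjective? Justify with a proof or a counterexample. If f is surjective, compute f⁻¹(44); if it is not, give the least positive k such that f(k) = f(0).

28

Recall: surjectivity means every element of the codomain has a preimage under f.
Since gcd(46, 56) = 2, we have 46x ≡ 0 (mod 2) for all x, so f(x) ≡ 1 (mod 2).
But 0 ≢ 1 (mod 2), so 0 ∈ ℤ_{56} has no preimage. So f is not surjective.
Since f is not surjective, we find the least positive k with f(k) = f(0): this means 46k ≡ 0 (mod 56), i.e. 56 ∣ 46k. Since gcd(46, 56) = 2, dividing through by 2 this holds exactly when 28 ∣ 23k, and as gcd(23, 28) = 1, exactly when 28 ∣ k.
The smallest positive such k is 28.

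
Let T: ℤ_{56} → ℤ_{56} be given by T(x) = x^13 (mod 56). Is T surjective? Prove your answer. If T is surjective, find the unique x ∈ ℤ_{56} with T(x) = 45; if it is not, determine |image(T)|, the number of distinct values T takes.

35

T(0) = 0^13 = 0.
T(14): Repeated squaring mod 56: 14^1 ≡ 14, 14^2 ≡ 14² = 196 ≡ 28, 14^4 ≡ 28² = 784 ≡ 0, 14^8 ≡ 0² = 0. Since 13 = 8 + 4 + 1, 14^13 ≡ 0·0·14: 0·0 = 0, then 0·14 = 0. So 14^13 ≡ 0 (mod 56).
So T(0) = T(14) = 0 while 0 ≠ 14, so T is not injective.
A non-injective map from the 56-element set ℤ_{56} to itself takes at most 55 distinct values, so it cannot be surjective. Thus T is not surjective.
Since T is not surjective, we determine |image(T)|. Computing x^13 mod 56 for each x (by repeated squaring, reducing mod 56 at every step), the values T(0), T(1), …, T(55) are: 0, 1, 16, 3, 32, 5, 48, 7, 8, 9, 24, 11, 40, 13, 0, 15, 16, 17, 32, 19, 48, 21, 8, 23, 24, 25, 40, 27, 0, 29, 16, 31, 32, 33, 48, 35, 8, 37, 24, 39, 40, 41, 0, 43, 16, 45, 32, 47, 48, 49, 8, 51, 24, 53, 40, 55.
The distinct values are {0, 1, 3, 5, 7, 8, 9, 11, 13, 15, 16, 17, 19, 21, 23, 24, 25, 27, 29, 31, 32, 33, 35, 37, 39, 40, 41, 43, 45, 47, 48, 49, 51, 53, 55}; there are 35 of them.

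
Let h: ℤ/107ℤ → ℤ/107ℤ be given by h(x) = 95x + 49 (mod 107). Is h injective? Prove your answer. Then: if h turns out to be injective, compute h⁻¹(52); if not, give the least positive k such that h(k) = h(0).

Recall that h is injective if h(x_1) = h(x_2) implies x_1 = x_2.
Suppose h(x_1) = h(x_2) in ℤ/107ℤ. Then 95x_1 + 49 ≡ 95x_2 + 49 (mod 107), thus 95(x_1 − x_2) ≡ 0 (mod 107).
Since gcd(95, 107) = 1, 95 is invertible modulo 107, therefore x_1 − x_2 ≡ 0 (mod 107), i.e. x_1 = x_2.
Thus h is injective.
We now compute 95⁻¹ mod 107 explicitly. Euclid's algorithm: 107 = 1·95 + 12, 95 = 7·12 + 11, 12 = 1·11 + 1; back-substituting gives 1 = 98·95 − 87·107, so 95⁻¹ ≡ 98 (mod 107).
Since h is injective, we compute h⁻¹(52): solve 95x + 49 ≡ 52 (mod 107), i.e. 95x ≡ 3 (mod 107).
Multiplying by 95⁻¹ = 98 gives x ≡ 98·3 = 294 = 2·107 + 80 ≡ 80 (mod 107).
Check: h(80) = 95·80 + 49 = 7649 = 71·107 + 52 ≡ 52 (mod 107).

80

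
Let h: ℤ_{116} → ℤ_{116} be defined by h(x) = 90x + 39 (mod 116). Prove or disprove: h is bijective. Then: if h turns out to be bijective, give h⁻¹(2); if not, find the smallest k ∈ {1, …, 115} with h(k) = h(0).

We have gcd(90, 116) = 2 > 1. Taking a = 0 and b = 58: h(0) = 39 and h(58) = 90·58 + 39 = 5259 ≡ 39 (mod 116).
So h(0) = h(58) while 0 ≠ 58, therefore h is not injective, hence not bijective.
Since h is not bijective, we find the least positive k with h(k) = h(0): this means 90k ≡ 0 (mod 116), i.e. 116 ∣ 90k. Since gcd(90, 116) = 2, dividing through by 2 this holds exactly when 58 ∣ 45k, and as gcd(45, 58) = 1, exactly when 58 ∣ k.
The smallest positive such k is 58.

58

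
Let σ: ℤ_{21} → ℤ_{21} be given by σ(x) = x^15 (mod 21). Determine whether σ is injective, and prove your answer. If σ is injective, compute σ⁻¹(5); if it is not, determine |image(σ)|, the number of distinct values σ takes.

σ(1) = 1^15 = 1.
σ(4): Repeated squaring mod 21: 4^1 ≡ 4, 4^2 ≡ 4² = 16, 4^4 ≡ 16² = 256 ≡ 4, 4^8 ≡ 4² = 16. Since 15 = 8 + 4 + 2 + 1, 4^15 ≡ 16·4·16·4: 16·4 = 64 ≡ 1, then 1·16 = 16, then 16·4 = 64 ≡ 1. So 4^15 ≡ 1 (mod 21).
So σ(1) = σ(4) = 1 while 1 ≠ 4, hence σ is not injective.
Since σ is not injective, we determine |image(σ)|. Computing x^15 mod 21 for each x (by repeated squaring, reducing mod 21 at every step), the values σ(0), σ(1), …, σ(20) are: 0, 1, 8, 6, 1, 20, 6, 7, 8, 15, 13, 8, 6, 13, 14, 15, 1, 20, 15, 13, 20.
The distinct values are {0, 1, 6, 7, 8, 13, 14, 15, 20}; there are 9 of them.

9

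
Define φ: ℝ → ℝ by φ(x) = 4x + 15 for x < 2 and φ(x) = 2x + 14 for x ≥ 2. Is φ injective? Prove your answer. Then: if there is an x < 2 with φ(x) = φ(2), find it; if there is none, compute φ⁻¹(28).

3/4

Both pieces are strictly increasing (slopes 4 and 2), so each is injective on its own interval.
The left piece maps (−∞, 2) onto (−∞, 23); the right piece maps [2, ∞) onto [18, ∞).
These images overlap. In particular φ(2) = 18 (right piece), and solving 4x + 15 = 18 on the left piece gives x = 3/4 < 2.
So φ(3/4) = φ(2) with 3/4 ≠ 2, and φ is not injective. This x = 3/4 is the requested value below 2.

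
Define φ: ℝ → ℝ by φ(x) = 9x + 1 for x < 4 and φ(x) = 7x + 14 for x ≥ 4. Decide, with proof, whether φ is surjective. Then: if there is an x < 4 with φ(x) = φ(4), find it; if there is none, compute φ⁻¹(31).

10/3

Both pieces are strictly increasing (slopes 9 and 7), so each is injective on its own interval.
The left piece maps (−∞, 4) onto (−∞, 37); the right piece maps [4, ∞) onto [42, ∞).
The union (−∞, 37) ∪ [42, ∞) omits the interval between 37 and 42; in particular 37 has no preimage. So φ is not surjective.
Because the two images are disjoint, no x < 4 has φ(x) = φ(4), so we compute φ⁻¹(31): 31 lies in (−∞, 37), so solve 9x + 1 = 31: x = (31 − 1)/9 = 10/3.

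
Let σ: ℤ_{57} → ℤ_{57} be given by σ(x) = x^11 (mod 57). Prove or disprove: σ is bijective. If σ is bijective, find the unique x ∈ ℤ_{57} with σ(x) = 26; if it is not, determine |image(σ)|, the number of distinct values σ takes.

Computing x^11 mod 57 for each x (by repeated squaring, reducing mod 57 at every step), the values σ(0), σ(1), …, σ(56) are: 0, 1, 53, 48, 16, 44, 36, 49, 50, 24, 52, 26, 27, 40, 32, 3, 28, 23, 18, 19, 20, 15, 10, 35, 6, 55, 11, 12, 43, 14, 45, 46, 2, 51, 22, 47, 42, 37, 38, 39, 34, 29, 54, 25, 17, 30, 31, 5, 33, 7, 8, 21, 13, 41, 9, 4, 56.
Every element of ℤ_{57} appears exactly once in this list, so σ is a bijection, and in particular bijective.
Since σ is bijective, we read off the preimage of 26 from the same table: σ(11) = 26, so σ⁻¹(26) = 11.

11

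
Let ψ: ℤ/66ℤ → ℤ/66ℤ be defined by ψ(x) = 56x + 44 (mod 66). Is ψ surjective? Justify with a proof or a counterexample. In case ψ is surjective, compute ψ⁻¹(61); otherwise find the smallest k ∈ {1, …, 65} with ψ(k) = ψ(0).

Since gcd(56, 66) = 2, we have 56x ≡ 0 (mod 2) for all x, so ψ(x) ≡ 0 (mod 2).
But 1 ≢ 0 (mod 2), so 1 ∈ ℤ/66ℤ has no preimage. Therefore ψ is not surjective.
Since ψ is not surjective, we find the least positive k with ψ(k) = ψ(0): this means 56k ≡ 0 (mod 66), i.e. 66 ∣ 56k. Since gcd(56, 66) = 2, dividing through by 2 this holds exactly when 33 ∣ 28k, and as gcd(28, 33) = 1, exactly when 33 ∣ k.
The smallest positive such k is 33.

33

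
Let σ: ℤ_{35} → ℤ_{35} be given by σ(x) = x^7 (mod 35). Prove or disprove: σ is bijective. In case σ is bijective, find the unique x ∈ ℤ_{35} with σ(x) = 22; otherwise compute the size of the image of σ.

Computing x^7 mod 35 for each x (by repeated squaring, reducing mod 35 at every step), the values σ(0), σ(1), …, σ(34) are: 0, 1, 23, 17, 4, 5, 6, 28, 22, 9, 10, 11, 33, 27, 14, 15, 16, 3, 32, 19, 20, 21, 8, 2, 24, 25, 26, 13, 7, 29, 30, 31, 18, 12, 34.
Every element of ℤ_{35} appears exactly once in this list, so σ is a bijection, and in particular bijective.
Since σ is bijective, we read off the preimage of 22 from the same table: σ(8) = 22, so σ⁻¹(22) = 8.

8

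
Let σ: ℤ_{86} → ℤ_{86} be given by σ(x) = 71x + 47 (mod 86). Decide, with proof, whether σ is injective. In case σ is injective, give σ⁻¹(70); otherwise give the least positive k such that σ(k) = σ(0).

Suppose σ(x_1) = σ(x_2) in ℤ_{86}. Then 71x_1 + 47 ≡ 71x_2 + 47 (mod 86), so 71(x_1 − x_2) ≡ 0 (mod 86).
Since gcd(71, 86) = 1, 71 is invertible modulo 86, therefore x_1 − x_2 ≡ 0 (mod 86), i.e. x_1 = x_2.
Therefore σ is injective.
We now compute 71⁻¹ mod 86 explicitly. Euclid's algorithm: 86 = 1·71 + 15, 71 = 4·15 + 11, 15 = 1·11 + 4, 11 = 2·4 + 3, 4 = 1·3 + 1; back-substituting gives 1 = 63·71 − 52·86, so 71⁻¹ ≡ 63 (mod 86).
Since σ is injective, we compute σ⁻¹(70): solve 71x + 47 ≡ 70 (mod 86), i.e. 71x ≡ 23 (mod 86).
Multiplying by 71⁻¹ = 63 gives x ≡ 63·23 = 1449 = 16·86 + 73 ≡ 73 (mod 86).
Check: σ(73) = 71·73 + 47 = 5230 = 60·86 + 70 ≡ 70 (mod 86).

73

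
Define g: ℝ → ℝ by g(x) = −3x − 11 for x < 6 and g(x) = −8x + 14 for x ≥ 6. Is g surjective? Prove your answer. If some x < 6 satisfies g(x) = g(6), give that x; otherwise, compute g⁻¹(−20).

Both pieces are strictly decreasing (slopes −3 and −8), so each is injective on its own interval.
The left piece maps (−∞, 6) onto (−29, ∞); the right piece maps [6, ∞) onto (−∞, −34].
The union (−29, ∞) ∪ (−∞, −34] omits the interval between −29 and −34; in particular −29 has no preimage. So g is not surjective.
Because the two images are disjoint, no x < 6 has g(x) = g(6), so we compute g⁻¹(−20): −20 lies in (−29, ∞), so solve −3x − 11 = −20: x = (−20 + 11)/(−3) = 3.

3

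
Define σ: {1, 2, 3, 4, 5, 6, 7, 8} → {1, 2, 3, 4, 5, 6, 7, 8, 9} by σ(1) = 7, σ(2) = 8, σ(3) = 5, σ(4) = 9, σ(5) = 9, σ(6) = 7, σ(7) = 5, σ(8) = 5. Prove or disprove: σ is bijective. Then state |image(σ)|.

4

σ(4) = 9 = σ(5) with 4 ≠ 5, so σ is not injective, hence not bijective.
The image of σ is {5, 7, 8, 9}, which has 4 elements.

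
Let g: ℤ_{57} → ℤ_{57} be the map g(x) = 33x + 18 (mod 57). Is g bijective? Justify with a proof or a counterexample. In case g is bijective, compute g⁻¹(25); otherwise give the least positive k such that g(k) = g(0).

We have gcd(33, 57) = 3 > 1. Taking u = 0 and v = 19: g(0) = 18 and g(19) = 33·19 + 18 = 645 ≡ 18 (mod 57).
So g(0) = g(19) while 0 ≠ 19, therefore g is not injective, hence not bijective.
Since g is not bijective, we find the least positive k with g(k) = g(0): this means 33k ≡ 0 (mod 57), i.e. 57 ∣ 33k. Since gcd(33, 57) = 3, dividing through by 3 this holds exactly when 19 ∣ 11k, and as gcd(11, 19) = 1, exactly when 19 ∣ k.
The smallest positive such k is 19.

19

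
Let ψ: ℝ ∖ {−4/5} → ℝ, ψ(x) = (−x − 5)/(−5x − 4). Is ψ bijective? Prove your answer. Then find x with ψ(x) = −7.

-11/12

If ψ(x) = 1/5, cross-multiplying gives −5(−x − 5) = −1(−5x − 4), which simplifies to 25 = 4 — false.  So 1/5 has no preimage and ψ is not surjective.
Therefore ψ is not bijective.
Solving ψ(x) = −7: cross-multiplying gives −x − 5 = −7(−5x − 4), which rearranges to −36x = 33, so x = −11/12.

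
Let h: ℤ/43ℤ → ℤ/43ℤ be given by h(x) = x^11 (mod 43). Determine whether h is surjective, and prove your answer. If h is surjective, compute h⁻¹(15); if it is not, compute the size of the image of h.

10

Since 43 is prime, the nonzero elements of ℤ/43ℤ form a cyclic group of order 42.
As gcd(11, 42) = 1, raising to the 11th power is a bijection on this group: if u^11 ≡ v^11 then (uv^{−1})^11 = 1, and the only element of order dividing gcd(11, 42) = 1 is 1, so u = v.
With h(0) = 0 this makes h injective on all of ℤ/43ℤ, hence bijective (finite equal-size domain and codomain). In particular h is surjective.
Since h is surjective, we find the preimage of 15. The inverse of x ↦ x^11 on (ℤ/43ℤ)^× is x ↦ x^23, because 11·23 = 253 = 6·42 + 1 ≡ 1 (mod 42) and x^{42} = 1 for x ≠ 0 (Fermat). So h⁻¹(15) = 15^23 mod 43.
Repeated squaring mod 43: 15^1 ≡ 15, 15^2 ≡ 15² = 225 ≡ 10, 15^4 ≡ 10² = 100 ≡ 14, 15^8 ≡ 14² = 196 ≡ 24, 15^16 ≡ 24² = 576 ≡ 17. Since 23 = 16 + 4 + 2 + 1, 15^23 ≡ 17·14·10·15: 17·14 = 238 ≡ 23, then 23·10 = 230 ≡ 15, then 15·15 = 225 ≡ 10. So 15^23 ≡ 10 (mod 43).
Hence h⁻¹(15) = 10.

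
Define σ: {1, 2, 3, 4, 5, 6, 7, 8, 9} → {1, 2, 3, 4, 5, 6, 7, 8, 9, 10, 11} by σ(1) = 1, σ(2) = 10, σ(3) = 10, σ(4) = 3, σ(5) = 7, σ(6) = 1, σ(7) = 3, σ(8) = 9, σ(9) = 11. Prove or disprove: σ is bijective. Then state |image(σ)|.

σ(2) = 10 = σ(3) with 2 ≠ 3, so σ is not injective, hence not bijective.
The image of σ is {1, 3, 7, 9, 10, 11}, which has 6 elements.

6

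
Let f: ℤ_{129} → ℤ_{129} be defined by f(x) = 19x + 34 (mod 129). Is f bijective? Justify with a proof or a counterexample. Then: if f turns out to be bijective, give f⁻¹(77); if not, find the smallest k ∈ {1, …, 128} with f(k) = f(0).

43

Recall: injectivity means: for all x_1, x_2 in the domain, f(x_1) = f(x_2) implies x_1 = x_2.
If f(x_1) = f(x_2), then 19x_1 ≡ 19x_2 (mod 129). Because gcd(19, 129) = 1, we may cancel 19 to get x_1 ≡ x_2 (mod 129).
We now compute 19⁻¹ mod 129 explicitly. Euclid's algorithm: 129 = 6·19 + 15, 19 = 1·15 + 4, 15 = 3·4 + 3, 4 = 1·3 + 1; back-substituting gives 1 = 34·19 − 5·129, so 19⁻¹ ≡ 34 (mod 129).
For any y ∈ ℤ_{129}, x = 34(y − 34) mod 129 satisfies f(x) = 19·34(y − 34) + 34 ≡ y (since 19·34 ≡ 1 mod 129). So every y has a preimage.
Hence f is bijective.
Since f is bijective, we find f⁻¹(77): we need 19x ≡ 77 − 34 ≡ 43 (mod 129). Using 19⁻¹ = 34: x ≡ 34·43 = 1462 = 11·129 + 43, so x = 43.
Check: f(43) = 19·43 + 34 = 851 = 6·129 + 77 ≡ 77 (mod 129).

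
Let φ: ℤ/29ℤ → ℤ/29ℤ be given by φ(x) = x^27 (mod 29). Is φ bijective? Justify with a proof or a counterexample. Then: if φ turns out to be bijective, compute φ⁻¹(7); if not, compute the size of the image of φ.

25

Since 29 is prime, the nonzero elements of ℤ/29ℤ form a cyclic group of order 28.
As gcd(27, 28) = 1, raising to the 27th power is a bijection on this group: if u^27 ≡ v^27 then (uv^{−1})^27 = 1, and the only element of order dividing gcd(27, 28) = 1 is 1, so u = v.
With φ(0) = 0 this makes φ injective on all of ℤ/29ℤ, hence bijective (finite equal-size domain and codomain). In particular φ is bijective.
Since φ is bijective, we find the preimage of 7. The inverse of x ↦ x^27 on (ℤ/29ℤ)^× is x ↦ x^27, because 27·27 = 729 = 26·28 + 1 ≡ 1 (mod 28) and x^{28} = 1 for x ≠ 0 (Fermat). So φ⁻¹(7) = 7^27 mod 29.
Repeated squaring mod 29: 7^1 ≡ 7, 7^2 ≡ 7² = 49 ≡ 20, 7^4 ≡ 20² = 400 ≡ 23, 7^8 ≡ 23² = 529 ≡ 7, 7^16 ≡ 7² = 49 ≡ 20. Since 27 = 16 + 8 + 2 + 1, 7^27 ≡ 20·7·20·7: 20·7 = 140 ≡ 24, then 24·20 = 480 ≡ 16, then 16·7 = 112 ≡ 25. So 7^27 ≡ 25 (mod 29).
Hence φ⁻¹(7) = 25.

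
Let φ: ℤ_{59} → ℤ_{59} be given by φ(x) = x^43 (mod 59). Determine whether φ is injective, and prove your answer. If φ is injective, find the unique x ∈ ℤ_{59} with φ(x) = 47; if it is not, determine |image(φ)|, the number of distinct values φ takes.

Since 59 is prime, the nonzero elements of ℤ_{59} form a cyclic group of order 58.
As gcd(43, 58) = 1, raising to the 43rd power is a bijection on this group: if u^43 ≡ v^43 then (uv^{−1})^43 = 1, and the only element of order dividing gcd(43, 58) = 1 is 1, so u = v.
With φ(0) = 0 this makes φ injective on all of ℤ_{59}, hence bijective (finite equal-size domain and codomain). In particular φ is injective.
Since φ is injective, we find the preimage of 47. The inverse of x ↦ x^43 on (ℤ_{59})^× is x ↦ x^27, because 43·27 = 1161 = 20·58 + 1 ≡ 1 (mod 58) and x^{58} = 1 for x ≠ 0 (Fermat). So φ⁻¹(47) = 47^27 mod 59.
Repeated squaring mod 59: 47^1 ≡ 47, 47^2 ≡ 47² = 2209 ≡ 26, 47^4 ≡ 26² = 676 ≡ 27, 47^8 ≡ 27² = 729 ≡ 21, 47^16 ≡ 21² = 441 ≡ 28. Since 27 = 16 + 8 + 2 + 1, 47^27 ≡ 28·21·26·47: 28·21 = 588 ≡ 57, then 57·26 = 1482 ≡ 7, then 7·47 = 329 ≡ 34. So 47^27 ≡ 34 (mod 59).
Hence φ⁻¹(47) = 34.

34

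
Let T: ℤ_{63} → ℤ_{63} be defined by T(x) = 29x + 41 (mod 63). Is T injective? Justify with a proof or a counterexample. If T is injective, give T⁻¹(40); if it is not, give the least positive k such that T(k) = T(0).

13

If T(s) = T(t), then 29s ≡ 29t (mod 63). Because gcd(29, 63) = 1, we may cancel 29 to get s ≡ t (mod 63).
So T is injective.
We now compute 29⁻¹ mod 63 explicitly. Euclid's algorithm: 63 = 2·29 + 5, 29 = 5·5 + 4, 5 = 1·4 + 1; back-substituting gives 1 = 50·29 − 23·63, so 29⁻¹ ≡ 50 (mod 63).
Since T is injective, we compute T⁻¹(40): solve 29x + 41 ≡ 40 (mod 63), i.e. 29x ≡ 62 (mod 63).
Multiplying by 29⁻¹ = 50 gives x ≡ 50·62 = 3100 = 49·63 + 13 ≡ 13 (mod 63).
Check: T(13) = 29·13 + 41 = 418 = 6·63 + 40 ≡ 40 (mod 63).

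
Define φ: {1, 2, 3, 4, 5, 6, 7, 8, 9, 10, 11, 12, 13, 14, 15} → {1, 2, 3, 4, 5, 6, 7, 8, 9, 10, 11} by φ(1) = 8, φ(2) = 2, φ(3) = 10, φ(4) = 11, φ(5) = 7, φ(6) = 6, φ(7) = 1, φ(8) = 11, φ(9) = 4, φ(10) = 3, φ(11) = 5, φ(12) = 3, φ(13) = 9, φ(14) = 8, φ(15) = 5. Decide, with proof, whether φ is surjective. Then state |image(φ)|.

Every element of the codomain has a preimage: 1 = φ(7), 2 = φ(2), 3 = φ(10), 4 = φ(9), 5 = φ(11), 6 = φ(6), 7 = φ(5), 8 = φ(1), 9 = φ(13), 10 = φ(3), 11 = φ(4).
Thus φ is surjective.
The image of φ is {1, 2, 3, 4, 5, 6, 7, 8, 9, 10, 11}, which has 11 elements.

11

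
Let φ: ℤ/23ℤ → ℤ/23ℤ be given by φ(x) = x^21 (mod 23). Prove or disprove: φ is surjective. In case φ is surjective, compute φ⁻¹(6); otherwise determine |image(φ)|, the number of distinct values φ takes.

Since 23 is prime, the nonzero elements of ℤ/23ℤ form a cyclic group of order 22.
As gcd(21, 22) = 1, raising to the 21st power is a bijection on this group: if x_1^21 ≡ x_2^21 then (x_1x_2^{−1})^21 = 1, and the only element of order dividing gcd(21, 22) = 1 is 1, so x_1 = x_2.
With φ(0) = 0 this makes φ injective on all of ℤ/23ℤ, hence bijective (finite equal-size domain and codomain). In particular φ is surjective.
Since φ is surjective, we find the preimage of 6. The inverse of x ↦ x^21 on (ℤ/23ℤ)^× is x ↦ x^21, because 21·21 = 441 = 20·22 + 1 ≡ 1 (mod 22) and x^{22} = 1 for x ≠ 0 (Fermat). So φ⁻¹(6) = 6^21 mod 23.
Repeated squaring mod 23: 6^1 ≡ 6, 6^2 ≡ 6² = 36 ≡ 13, 6^4 ≡ 13² = 169 ≡ 8, 6^8 ≡ 8² = 64 ≡ 18, 6^16 ≡ 18² = 324 ≡ 2. Since 21 = 16 + 4 + 1, 6^21 ≡ 2·8·6: 2·8 = 16, then 16·6 = 96 ≡ 4. So 6^21 ≡ 4 (mod 23).
Hence φ⁻¹(6) = 4.

4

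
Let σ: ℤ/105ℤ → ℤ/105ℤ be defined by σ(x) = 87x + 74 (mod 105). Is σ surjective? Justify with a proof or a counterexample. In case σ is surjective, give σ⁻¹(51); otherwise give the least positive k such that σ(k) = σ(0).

35

Since gcd(87, 105) = 3, we have 87x ≡ 0 (mod 3) for all x, so σ(x) ≡ 2 (mod 3).
But 0 ≢ 2 (mod 3), so 0 ∈ ℤ/105ℤ has no preimage. Hence σ is not surjective.
Since σ is not surjective, we find the least positive k with σ(k) = σ(0): this means 87k ≡ 0 (mod 105), i.e. 105 ∣ 87k. Since gcd(87, 105) = 3, dividing through by 3 this holds exactly when 35 ∣ 29k, and as gcd(29, 35) = 1, exactly when 35 ∣ k.
The smallest positive such k is 35.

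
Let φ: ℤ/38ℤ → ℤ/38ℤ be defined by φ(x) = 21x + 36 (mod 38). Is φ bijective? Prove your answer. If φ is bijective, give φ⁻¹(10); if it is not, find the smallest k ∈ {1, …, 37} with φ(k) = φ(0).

By definition, φ is injective when φ(u) = φ(v) forces u = v.
Suppose φ(u) = φ(v) in ℤ/38ℤ. Then 21u + 36 ≡ 21v + 36 (mod 38), so 21(u − v) ≡ 0 (mod 38).
Since gcd(21, 38) = 1, 21 is invertible modulo 38, thus u − v ≡ 0 (mod 38), i.e. u = v.
We now compute 21⁻¹ mod 38 explicitly. Euclid's algorithm: 38 = 1·21 + 17, 21 = 1·17 + 4, 17 = 4·4 + 1; back-substituting gives 1 = 29·21 − 16·38, so 21⁻¹ ≡ 29 (mod 38).
For any y ∈ ℤ/38ℤ, x = 29(y − 36) mod 38 satisfies φ(x) = 21·29(y − 36) + 36 ≡ y (since 21·29 ≡ 1 mod 38). So every y has a preimage.
Therefore φ is bijective.
Since φ is bijective, we find φ⁻¹(10): we need 21x ≡ 10 − 36 ≡ 12 (mod 38). Using 21⁻¹ = 29: x ≡ 29·12 = 348 = 9·38 + 6, so x = 6.
Check: φ(6) = 21·6 + 36 = 162 = 4·38 + 10 ≡ 10 (mod 38).

6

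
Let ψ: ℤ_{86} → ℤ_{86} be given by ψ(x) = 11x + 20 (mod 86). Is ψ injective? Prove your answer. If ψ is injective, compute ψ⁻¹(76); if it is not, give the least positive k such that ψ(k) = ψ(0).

52

Recall that injectivity means: for all u, v in the domain, ψ(u) = ψ(v) implies u = v.
If ψ(u) = ψ(v), then 11u ≡ 11v (mod 86). Because gcd(11, 86) = 1, we may cancel 11 to get u ≡ v (mod 86).
So ψ is injective.
We now compute 11⁻¹ mod 86 explicitly. Euclid's algorithm: 86 = 7·11 + 9, 11 = 1·9 + 2, 9 = 4·2 + 1; back-substituting gives 1 = 47·11 − 6·86, so 11⁻¹ ≡ 47 (mod 86).
Since ψ is injective, we compute ψ⁻¹(76): solve 11x + 20 ≡ 76 (mod 86), i.e. 11x ≡ 56 (mod 86).
Multiplying by 11⁻¹ = 47 gives x ≡ 47·56 = 2632 = 30·86 + 52 ≡ 52 (mod 86).
Check: ψ(52) = 11·52 + 20 = 592 = 6·86 + 76 ≡ 76 (mod 86).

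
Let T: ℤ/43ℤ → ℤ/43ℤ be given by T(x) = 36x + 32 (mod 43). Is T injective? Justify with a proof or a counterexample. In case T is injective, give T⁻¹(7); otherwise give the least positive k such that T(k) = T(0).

Suppose T(u) = T(v) in ℤ/43ℤ. Then 36u + 32 ≡ 36v + 32 (mod 43), therefore 36(u − v) ≡ 0 (mod 43).
Since gcd(36, 43) = 1, 36 is invertible modulo 43, hence u − v ≡ 0 (mod 43), i.e. u = v.
Therefore T is injective.
We now compute 36⁻¹ mod 43 explicitly. Euclid's algorithm: 43 = 1·36 + 7, 36 = 5·7 + 1; back-substituting gives 1 = 6·36 − 5·43, so 36⁻¹ ≡ 6 (mod 43).
Since T is injective, we find T⁻¹(7): we need 36x ≡ 7 − 32 ≡ 18 (mod 43). Using 36⁻¹ = 6: x ≡ 6·18 = 108 = 2·43 + 22, so x = 22.
Check: T(22) = 36·22 + 32 = 824 = 19·43 + 7 ≡ 7 (mod 43).

22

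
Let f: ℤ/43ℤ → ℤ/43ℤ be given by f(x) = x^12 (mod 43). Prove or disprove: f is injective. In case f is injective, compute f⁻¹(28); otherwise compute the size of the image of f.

8

f(1) = 1^12 = 1.
f(6): Repeated squaring mod 43: 6^1 ≡ 6, 6^2 ≡ 6² = 36, 6^4 ≡ 36² = 1296 ≡ 6, 6^8 ≡ 6² = 36. Since 12 = 8 + 4, 6^12 ≡ 36·6: 36·6 = 216 ≡ 1. So 6^12 ≡ 1 (mod 43).
So f(1) = f(6) = 1 while 1 ≠ 6, thus f is not injective.
Since f is not injective, we determine |image(f)|. Computing x^12 mod 43 for each x (by repeated squaring, reducing mod 43 at every step), the values f(0), f(1), …, f(42) are: 0, 1, 11, 4, 35, 41, 1, 1, 41, 16, 21, 16, 11, 41, 11, 35, 21, 21, 4, 35, 16, 4, 4, 16, 35, 4, 21, 21, 35, 11, 41, 11, 16, 21, 16, 41, 1, 1, 41, 35, 4, 11, 1.
The distinct values are {0, 1, 4, 11, 16, 21, 35, 41}; there are 8 of them.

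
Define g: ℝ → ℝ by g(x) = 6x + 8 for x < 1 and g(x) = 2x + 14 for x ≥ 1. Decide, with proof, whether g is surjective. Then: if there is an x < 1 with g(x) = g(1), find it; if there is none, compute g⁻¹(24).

5

Both pieces are strictly increasing (slopes 6 and 2), so each is injective on its own interval.
The left piece maps (−∞, 1) onto (−∞, 14); the right piece maps [1, ∞) onto [16, ∞).
The union (−∞, 14) ∪ [16, ∞) omits the interval between 14 and 16; in particular 14 has no preimage. So g is not surjective.
Because the two images are disjoint, no x < 1 has g(x) = g(1), so we compute g⁻¹(24): 24 lies in [16, ∞), so solve 2x + 14 = 24: x = (24 − 14)/2 = 5.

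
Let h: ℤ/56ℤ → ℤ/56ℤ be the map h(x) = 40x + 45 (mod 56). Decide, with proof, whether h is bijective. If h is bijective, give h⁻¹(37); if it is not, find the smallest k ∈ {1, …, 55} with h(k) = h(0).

7

We have gcd(40, 56) = 8 > 1. Taking x_1 = 0 and x_2 = 7: h(0) = 45 and h(7) = 40·7 + 45 = 325 ≡ 45 (mod 56).
So h(0) = h(7) while 0 ≠ 7, therefore h is not injective, hence not bijective.
Since h is not bijective, we find the least positive k with h(k) = h(0): this means 40k ≡ 0 (mod 56), i.e. 56 ∣ 40k. Since gcd(40, 56) = 8, dividing through by 8 this holds exactly when 7 ∣ 5k, and as gcd(5, 7) = 1, exactly when 7 ∣ k.
The smallest positive such k is 7.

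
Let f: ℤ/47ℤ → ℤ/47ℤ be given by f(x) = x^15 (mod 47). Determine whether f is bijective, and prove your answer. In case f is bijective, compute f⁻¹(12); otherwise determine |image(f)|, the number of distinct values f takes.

17

Since 47 is prime, the nonzero elements of ℤ/47ℤ form a cyclic group of order 46.
As gcd(15, 46) = 1, raising to the 15th power is a bijection on this group: if x_1^15 ≡ x_2^15 then (x_1x_2^{−1})^15 = 1, and the only element of order dividing gcd(15, 46) = 1 is 1, so x_1 = x_2.
With f(0) = 0 this makes f injective on all of ℤ/47ℤ, hence bijective (finite equal-size domain and codomain). In particular f is bijective.
Since f is bijective, we find the preimage of 12. The inverse of x ↦ x^15 on (ℤ/47ℤ)^× is x ↦ x^43, because 15·43 = 645 = 14·46 + 1 ≡ 1 (mod 46) and x^{46} = 1 for x ≠ 0 (Fermat). So f⁻¹(12) = 12^43 mod 47.
Repeated squaring mod 47: 12^1 ≡ 12, 12^2 ≡ 12² = 144 ≡ 3, 12^4 ≡ 3² = 9, 12^8 ≡ 9² = 81 ≡ 34, 12^16 ≡ 34² = 1156 ≡ 28, 12^32 ≡ 28² = 784 ≡ 32. Since 43 = 32 + 8 + 2 + 1, 12^43 ≡ 32·34·3·12: 32·34 = 1088 ≡ 7, then 7·3 = 21, then 21·12 = 252 ≡ 17. So 12^43 ≡ 17 (mod 47).
Hence f⁻¹(12) = 17.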